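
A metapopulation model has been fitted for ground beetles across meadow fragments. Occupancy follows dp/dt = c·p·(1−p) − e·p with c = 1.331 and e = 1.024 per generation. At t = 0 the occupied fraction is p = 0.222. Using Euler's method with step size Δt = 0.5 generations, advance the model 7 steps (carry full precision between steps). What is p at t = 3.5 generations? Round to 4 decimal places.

0.2279

Update rule: p ← p + [c·p·(1−p) − e·p]·Δt with Δt = 0.5.
p: 0.22200 → 0.22328  (Δp = +0.00128)
p: 0.22328 → 0.22437  (Δp = +0.00110)
p: 0.22437 → 0.22531  (Δp = +0.00094)
p: 0.22531 → 0.22611  (Δp = +0.00080)
p: 0.22611 → 0.22680  (Δp = +0.00068)
p: 0.22680 → 0.22738  (Δp = +0.00058)
p: 0.22738 → 0.22787  (Δp = +0.00050)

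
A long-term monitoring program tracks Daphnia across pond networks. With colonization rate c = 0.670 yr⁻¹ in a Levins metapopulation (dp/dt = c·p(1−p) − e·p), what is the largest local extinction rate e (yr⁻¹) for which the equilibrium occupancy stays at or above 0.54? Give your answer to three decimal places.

0.308

1 − e/c ≥ 0.54 ⇒ e ≤ c(1 − 0.54) = 0.670 × 0.4600.
e_max = 0.3082.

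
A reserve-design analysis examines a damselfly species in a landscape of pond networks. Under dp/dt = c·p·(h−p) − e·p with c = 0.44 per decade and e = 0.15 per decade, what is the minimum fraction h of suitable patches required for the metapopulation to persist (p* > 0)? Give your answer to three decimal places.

0.341

p* = h − e/c is positive only when h > e/c.
h_min = e/c = 0.15/0.44 = 0.3409.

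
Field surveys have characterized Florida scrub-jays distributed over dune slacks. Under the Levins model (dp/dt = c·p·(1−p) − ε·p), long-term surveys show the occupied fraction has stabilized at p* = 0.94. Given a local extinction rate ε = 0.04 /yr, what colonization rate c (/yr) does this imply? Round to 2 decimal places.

0.67

At equilibrium c(1−p*) = ε, so c = ε/(1−p*).
c = 0.04/(1 − 0.94) = 0.04/0.0600 = 0.6667.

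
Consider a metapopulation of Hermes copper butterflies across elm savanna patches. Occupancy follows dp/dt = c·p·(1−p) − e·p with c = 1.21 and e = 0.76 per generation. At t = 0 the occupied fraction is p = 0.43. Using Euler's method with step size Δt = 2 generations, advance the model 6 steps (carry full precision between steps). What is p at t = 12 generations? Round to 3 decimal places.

0.372

Update rule: p ← p + [c·p·(1−p) − e·p]·Δt with Δt = 2.
step 1: Δp = -0.06046, p = 0.36954
step 2: Δp = +0.00211, p = 0.37165
step 3: Δp = +0.00022, p = 0.37188
step 4: Δp = +0.00002, p = 0.37190
step 5: Δp = +0.00000, p = 0.37190
step 6: Δp = +0.00000, p = 0.37190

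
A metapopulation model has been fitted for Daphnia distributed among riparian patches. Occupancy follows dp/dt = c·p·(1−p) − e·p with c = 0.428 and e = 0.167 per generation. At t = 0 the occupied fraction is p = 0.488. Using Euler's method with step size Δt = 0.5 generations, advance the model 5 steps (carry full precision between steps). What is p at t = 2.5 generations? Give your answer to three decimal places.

Update rule: p ← p + [c·p·(1−p) − e·p]·Δt with Δt = 0.5.
t = 0.5: p = 0.48800 + (+0.01272) = 0.50072
t = 1: p = 0.50072 + (+0.01169) = 0.51241
t = 1.5: p = 0.51241 + (+0.01068) = 0.52309
t = 2: p = 0.52309 + (+0.00971) = 0.53280
t = 2.5: p = 0.53280 + (+0.00878) = 0.54158

0.542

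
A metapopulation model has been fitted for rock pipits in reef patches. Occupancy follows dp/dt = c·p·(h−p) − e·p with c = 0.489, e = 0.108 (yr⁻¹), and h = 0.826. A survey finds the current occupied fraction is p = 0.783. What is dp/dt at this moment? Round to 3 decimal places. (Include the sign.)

-0.068

Colonization term: c·p·(h−p) = 0.489×0.783×0.0430 = 0.01646.
Extinction term: e·p = 0.08456.
dp/dt = 0.01646 − 0.08456 = -0.06810.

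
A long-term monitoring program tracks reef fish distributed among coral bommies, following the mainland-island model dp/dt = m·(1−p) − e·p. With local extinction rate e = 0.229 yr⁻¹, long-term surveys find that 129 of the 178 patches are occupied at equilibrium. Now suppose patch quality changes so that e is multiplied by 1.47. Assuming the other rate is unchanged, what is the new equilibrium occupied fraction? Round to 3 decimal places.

0.642

Observed p* = 129/178 = 0.72472.
Balance m(1−p*) = e·p* gives m = e·p*/(1−p*) = 0.229×0.72472/0.27528 = 0.60288.
New p* = m/(m+e) = 0.60288/(0.60288+0.33663) = 0.64170.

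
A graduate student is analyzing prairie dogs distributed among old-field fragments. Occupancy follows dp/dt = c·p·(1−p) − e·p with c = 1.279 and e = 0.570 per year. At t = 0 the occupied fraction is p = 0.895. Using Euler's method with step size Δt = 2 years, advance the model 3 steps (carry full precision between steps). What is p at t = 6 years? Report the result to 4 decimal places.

0.4382

Update rule: p ← p + [c·p·(1−p) − e·p]·Δt with Δt = 2.
  1  |  dp/dt·Δt = -0.779912  |  p_1 = 0.115088
  2  |  dp/dt·Δt = +0.129313  |  p_2 = 0.244402
  3  |  dp/dt·Δt = +0.193767  |  p_3 = 0.438168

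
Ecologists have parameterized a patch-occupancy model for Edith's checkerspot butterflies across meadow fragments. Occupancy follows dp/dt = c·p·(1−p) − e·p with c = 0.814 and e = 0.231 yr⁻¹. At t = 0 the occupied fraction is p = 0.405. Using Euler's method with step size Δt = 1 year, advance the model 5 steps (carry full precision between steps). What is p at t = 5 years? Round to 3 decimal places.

0.703

Update rule: p ← p + [c·p·(1−p) − e·p]·Δt with Δt = 1.
p: 0.40500 → 0.50760  (Δp = +0.10260)
p: 0.50760 → 0.59380  (Δp = +0.08620)
p: 0.59380 → 0.65297  (Δp = +0.05917)
p: 0.65297 → 0.68659  (Δp = +0.03362)
p: 0.68659 → 0.70315  (Δp = +0.01656)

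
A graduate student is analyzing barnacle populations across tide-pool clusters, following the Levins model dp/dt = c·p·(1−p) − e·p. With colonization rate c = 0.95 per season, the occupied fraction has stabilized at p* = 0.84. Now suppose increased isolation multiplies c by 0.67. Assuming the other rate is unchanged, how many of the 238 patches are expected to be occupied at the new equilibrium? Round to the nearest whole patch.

181

Balance c(1−p*) = e gives e = 0.95×(1 − 0.84000) = 0.15200.
New p* = 1 − e/c = 1 − 0.15200/0.63650 = 0.76119.
Expected occupied = 238 × 0.76119 = 181.16 ≈ 181.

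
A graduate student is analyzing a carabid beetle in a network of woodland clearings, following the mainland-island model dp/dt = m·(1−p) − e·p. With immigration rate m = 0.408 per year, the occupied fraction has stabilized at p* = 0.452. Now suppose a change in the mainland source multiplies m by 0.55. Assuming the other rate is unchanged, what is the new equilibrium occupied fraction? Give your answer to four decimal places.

0.3121

Balance m(1−p*) = e·p* gives e = m(1−p*)/p* = 0.408×0.54800/0.45200 = 0.49465.
New p* = m/(m+e) = 0.22440/(0.22440+0.49465) = 0.31208.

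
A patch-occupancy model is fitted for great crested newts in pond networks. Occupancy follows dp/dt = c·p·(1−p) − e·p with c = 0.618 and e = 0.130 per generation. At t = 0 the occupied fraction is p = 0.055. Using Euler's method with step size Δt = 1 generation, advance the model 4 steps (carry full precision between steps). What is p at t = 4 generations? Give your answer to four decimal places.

Update rule: p ← p + [c·p·(1−p) − e·p]·Δt with Δt = 1.
  1  |  dp/dt·Δt = +0.024971  |  p_1 = 0.079971
  2  |  dp/dt·Δt = +0.035073  |  p_2 = 0.115044
  3  |  dp/dt·Δt = +0.047962  |  p_3 = 0.163006
  4  |  dp/dt·Δt = +0.063126  |  p_4 = 0.226132

0.2261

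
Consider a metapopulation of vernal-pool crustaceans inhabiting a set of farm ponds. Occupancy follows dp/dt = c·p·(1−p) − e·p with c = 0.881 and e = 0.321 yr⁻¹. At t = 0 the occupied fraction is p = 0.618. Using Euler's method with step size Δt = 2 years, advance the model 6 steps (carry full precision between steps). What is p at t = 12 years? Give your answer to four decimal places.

0.6356

Update rule: p ← p + [c·p·(1−p) − e·p]·Δt with Δt = 2.
step 1: Δp = +0.01921, p = 0.63721
step 2: Δp = -0.00176, p = 0.63545
step 3: Δp = +0.00022, p = 0.63566
step 4: Δp = -0.00003, p = 0.63564
step 5: Δp = +0.00000, p = 0.63564
step 6: Δp = -0.00000, p = 0.63564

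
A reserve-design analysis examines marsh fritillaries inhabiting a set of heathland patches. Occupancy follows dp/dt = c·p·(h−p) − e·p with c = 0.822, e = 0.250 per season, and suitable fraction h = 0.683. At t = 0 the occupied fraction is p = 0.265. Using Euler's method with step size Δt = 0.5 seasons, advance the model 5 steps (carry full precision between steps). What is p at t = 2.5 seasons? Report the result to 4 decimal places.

0.3182

Update rule: p ← p + [c·p·(h−p) − e·p]·Δt with Δt = 0.5.
t = 0.5: p = 0.26500 + (+0.01240) = 0.27740
t = 1: p = 0.27740 + (+0.01157) = 0.28897
t = 1.5: p = 0.28897 + (+0.01068) = 0.29965
t = 2: p = 0.29965 + (+0.00976) = 0.30940
t = 2.5: p = 0.30940 + (+0.00883) = 0.31823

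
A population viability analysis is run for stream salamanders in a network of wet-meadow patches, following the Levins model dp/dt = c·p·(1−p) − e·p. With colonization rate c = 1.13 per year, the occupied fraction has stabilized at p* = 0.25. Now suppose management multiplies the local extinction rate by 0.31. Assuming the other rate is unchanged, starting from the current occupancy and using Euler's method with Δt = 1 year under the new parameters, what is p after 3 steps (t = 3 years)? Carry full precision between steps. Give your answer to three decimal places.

Balance c(1−p*) = e gives e = 1.13×(1 − 0.25000) = 0.84750.
Starting from p₀ = 0.25000; update p ← p + (dp/dt)·Δt with the new parameters.
  1  |  dp/dt·Δt = +0.146194  |  p_1 = 0.396194
  2  |  dp/dt·Δt = +0.166233  |  p_2 = 0.562427
  3  |  dp/dt·Δt = +0.130333  |  p_3 = 0.692760

0.693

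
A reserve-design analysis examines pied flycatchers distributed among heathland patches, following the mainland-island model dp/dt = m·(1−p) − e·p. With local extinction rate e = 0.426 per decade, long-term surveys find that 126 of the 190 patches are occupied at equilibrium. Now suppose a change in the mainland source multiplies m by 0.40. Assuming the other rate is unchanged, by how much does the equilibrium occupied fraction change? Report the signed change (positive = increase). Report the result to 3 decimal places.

-0.223

Observed p* = 126/190 = 0.66316.
Balance m(1−p*) = e·p* gives m = e·p*/(1−p*) = 0.426×0.66316/0.33684 = 0.83870.
New p* = m/(m+e) = 0.33548/(0.33548+0.42600) = 0.44056.
Δp* = 0.44056 − 0.66316 = -0.22260.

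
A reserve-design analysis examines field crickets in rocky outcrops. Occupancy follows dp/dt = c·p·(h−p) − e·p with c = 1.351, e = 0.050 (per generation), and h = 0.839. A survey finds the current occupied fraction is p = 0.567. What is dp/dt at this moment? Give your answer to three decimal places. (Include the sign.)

0.180

Colonization term: c·p·(h−p) = 1.351×0.567×0.2720 = 0.20836.
Extinction term: e·p = 0.02835.
dp/dt = 0.20836 − 0.02835 = 0.18001.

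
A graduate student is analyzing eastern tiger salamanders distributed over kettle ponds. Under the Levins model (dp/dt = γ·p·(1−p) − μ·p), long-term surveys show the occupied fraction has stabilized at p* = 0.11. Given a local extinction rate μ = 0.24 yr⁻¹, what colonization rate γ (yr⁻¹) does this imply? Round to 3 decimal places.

At equilibrium γ(1−p*) = μ, so γ = μ/(1−p*).
γ = 0.24/(1 − 0.11) = 0.24/0.8900 = 0.2697.

0.270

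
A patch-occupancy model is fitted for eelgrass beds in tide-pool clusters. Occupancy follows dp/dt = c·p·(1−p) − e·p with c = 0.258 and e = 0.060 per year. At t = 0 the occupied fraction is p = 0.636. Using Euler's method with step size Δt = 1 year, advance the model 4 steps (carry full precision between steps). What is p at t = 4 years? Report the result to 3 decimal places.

0.706

Update rule: p ← p + [c·p·(1−p) − e·p]·Δt with Δt = 1.
t = 1: p = 0.63600 + (+0.02157) = 0.65757
t = 2: p = 0.65757 + (+0.01864) = 0.67621
t = 3: p = 0.67621 + (+0.01592) = 0.69213
t = 4: p = 0.69213 + (+0.01345) = 0.70557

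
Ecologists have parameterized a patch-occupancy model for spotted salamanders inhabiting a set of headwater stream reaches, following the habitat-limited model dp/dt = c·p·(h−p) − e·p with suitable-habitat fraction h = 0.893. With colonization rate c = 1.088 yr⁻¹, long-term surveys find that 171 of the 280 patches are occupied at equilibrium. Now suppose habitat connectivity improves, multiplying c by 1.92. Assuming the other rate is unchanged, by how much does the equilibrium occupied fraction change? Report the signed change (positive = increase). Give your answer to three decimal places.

Observed p* = 171/280 = 0.61071.
Balance c(h−p*) = e gives e = 1.088×(0.893 − 0.61071) = 0.30713.
New p* = 0.893 − e/c = 0.893 − 0.30713/2.08896 = 0.74597.
Δp* = 0.74597 − 0.61071 = +0.13526.

0.135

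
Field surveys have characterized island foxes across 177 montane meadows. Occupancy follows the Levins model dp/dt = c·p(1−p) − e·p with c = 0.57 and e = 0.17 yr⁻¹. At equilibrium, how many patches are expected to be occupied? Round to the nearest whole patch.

p* = 1 − e/c = 1 − 0.17/0.57 = 0.7018.
Expected occupied patches = N × p* = 177 × 0.7018 = 124.21 ≈ 124.

124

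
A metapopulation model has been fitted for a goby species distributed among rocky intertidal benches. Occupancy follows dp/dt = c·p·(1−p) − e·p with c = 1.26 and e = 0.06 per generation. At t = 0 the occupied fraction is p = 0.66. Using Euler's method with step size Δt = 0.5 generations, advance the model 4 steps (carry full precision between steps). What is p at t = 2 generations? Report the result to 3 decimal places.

0.936

Update rule: p ← p + [c·p·(1−p) − e·p]·Δt with Δt = 0.5.
p: 0.66000 → 0.78157  (Δp = +0.12157)
p: 0.78157 → 0.86568  (Δp = +0.08410)
p: 0.86568 → 0.91296  (Δp = +0.04729)
p: 0.91296 → 0.93563  (Δp = +0.02267)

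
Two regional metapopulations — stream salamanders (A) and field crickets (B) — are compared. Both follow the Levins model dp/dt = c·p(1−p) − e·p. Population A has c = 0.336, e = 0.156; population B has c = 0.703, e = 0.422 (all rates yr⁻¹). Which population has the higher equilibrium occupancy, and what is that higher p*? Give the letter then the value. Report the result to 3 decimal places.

A, 0.536

A: p*_A = 1 − 0.156/0.336 = 0.5357.
B: p*_B = 1 − 0.422/0.703 = 0.3997.
A is higher at 0.5357.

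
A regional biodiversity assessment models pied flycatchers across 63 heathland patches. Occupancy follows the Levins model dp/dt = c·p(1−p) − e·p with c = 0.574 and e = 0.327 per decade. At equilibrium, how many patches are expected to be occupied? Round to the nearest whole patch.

p* = 1 − e/c = 1 − 0.327/0.574 = 0.4303.
Expected occupied patches = N × p* = 63 × 0.4303 = 27.11 ≈ 27.

27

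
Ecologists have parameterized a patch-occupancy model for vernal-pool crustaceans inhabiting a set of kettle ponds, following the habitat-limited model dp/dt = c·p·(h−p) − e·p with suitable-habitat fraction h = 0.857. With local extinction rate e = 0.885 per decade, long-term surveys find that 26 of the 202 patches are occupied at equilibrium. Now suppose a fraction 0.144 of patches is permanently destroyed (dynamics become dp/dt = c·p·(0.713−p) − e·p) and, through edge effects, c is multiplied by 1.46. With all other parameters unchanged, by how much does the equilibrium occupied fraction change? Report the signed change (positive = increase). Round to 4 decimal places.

0.0855

Observed p* = 26/202 = 0.12871.
Balance c(h−p*) = e gives c = e/(0.857 − 0.12871) = 0.885/0.72829 = 1.21518.
New p* = 0.713 − e/c = 0.713 − 0.88500/1.77416 = 0.21417.
Δp* = 0.21417 − 0.12871 = +0.08546.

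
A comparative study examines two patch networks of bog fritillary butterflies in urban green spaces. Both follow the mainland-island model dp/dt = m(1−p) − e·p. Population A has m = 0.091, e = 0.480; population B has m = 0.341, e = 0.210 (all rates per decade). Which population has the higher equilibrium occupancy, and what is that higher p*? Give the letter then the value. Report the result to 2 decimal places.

A: p*_A = m/(m+e) = 0.091/0.5710 = 0.1594.
B: p*_B = 0.341/0.5510 = 0.6189.
B is higher at 0.6189.

B, 0.62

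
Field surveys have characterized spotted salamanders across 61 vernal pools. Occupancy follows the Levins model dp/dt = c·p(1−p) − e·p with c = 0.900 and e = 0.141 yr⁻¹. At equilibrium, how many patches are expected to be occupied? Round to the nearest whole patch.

p* = 1 − e/c = 1 − 0.141/0.900 = 0.8433.
Expected occupied patches = N × p* = 61 × 0.8433 = 51.44 ≈ 51.

51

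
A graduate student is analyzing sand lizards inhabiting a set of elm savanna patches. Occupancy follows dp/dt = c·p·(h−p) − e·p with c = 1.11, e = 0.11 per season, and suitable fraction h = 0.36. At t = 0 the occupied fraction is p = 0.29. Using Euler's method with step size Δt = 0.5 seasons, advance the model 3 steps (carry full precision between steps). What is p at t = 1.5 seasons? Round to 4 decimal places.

0.2782

Update rule: p ← p + [c·p·(h−p) − e·p]·Δt with Δt = 0.5.
p: 0.29000 → 0.28532  (Δp = -0.00468)
p: 0.28532 → 0.28145  (Δp = -0.00387)
p: 0.28145 → 0.27824  (Δp = -0.00321)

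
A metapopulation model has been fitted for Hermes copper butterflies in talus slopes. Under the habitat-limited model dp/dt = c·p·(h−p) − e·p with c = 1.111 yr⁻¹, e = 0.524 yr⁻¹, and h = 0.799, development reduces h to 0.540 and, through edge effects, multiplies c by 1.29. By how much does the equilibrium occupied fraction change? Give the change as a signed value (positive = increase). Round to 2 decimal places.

Before: p* = h − e/c = 0.799 − 0.524/1.111 = 0.799 − 0.4716 = 0.3274.
After: c = 1.43319, e = 0.524, h = 0.540; p* = 0.540 − 0.524/1.43319 = 0.1744.
Δp* = 0.1744 − 0.3274 = -0.1530.

-0.15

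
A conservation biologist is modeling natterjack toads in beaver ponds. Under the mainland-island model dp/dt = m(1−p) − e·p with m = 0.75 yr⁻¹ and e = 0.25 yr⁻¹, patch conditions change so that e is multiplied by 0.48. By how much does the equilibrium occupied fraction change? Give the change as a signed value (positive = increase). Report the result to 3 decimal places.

0.112

Before: p* = 0.75/(0.75+0.25) = 0.7500.
After: m = 0.75, e = 0.12; p* = 0.75/0.8700 = 0.8621.
Δp* = 0.8621 − 0.7500 = +0.1121.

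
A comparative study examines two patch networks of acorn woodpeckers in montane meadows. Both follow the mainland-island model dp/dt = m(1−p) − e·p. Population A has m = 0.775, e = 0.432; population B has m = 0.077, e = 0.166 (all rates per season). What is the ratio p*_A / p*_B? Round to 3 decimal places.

2.026

A: p*_A = m/(m+e) = 0.775/1.2070 = 0.6421.
B: p*_B = 0.077/0.2430 = 0.3169.
p*_A / p*_B = 0.6421/0.3169 = 2.0263.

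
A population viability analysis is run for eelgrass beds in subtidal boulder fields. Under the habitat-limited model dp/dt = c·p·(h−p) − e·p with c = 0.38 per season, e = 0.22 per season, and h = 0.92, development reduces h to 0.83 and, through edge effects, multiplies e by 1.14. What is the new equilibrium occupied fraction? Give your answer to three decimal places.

Before: p* = h − e/c = 0.92 − 0.22/0.38 = 0.92 − 0.5789 = 0.3411.
After: c = 0.38, e = 0.2508, h = 0.83; p* = 0.83 − 0.2508/0.38 = 0.1700.

0.170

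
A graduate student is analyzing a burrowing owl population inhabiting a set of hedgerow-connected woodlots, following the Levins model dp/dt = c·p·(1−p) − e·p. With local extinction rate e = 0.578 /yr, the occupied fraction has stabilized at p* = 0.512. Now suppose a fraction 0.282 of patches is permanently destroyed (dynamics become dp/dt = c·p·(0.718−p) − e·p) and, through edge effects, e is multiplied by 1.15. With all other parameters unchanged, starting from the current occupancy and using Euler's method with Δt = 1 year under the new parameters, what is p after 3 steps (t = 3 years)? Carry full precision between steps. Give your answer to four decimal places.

Balance c(1−p*) = e gives c = e/(1 − 0.51200) = 0.578/0.48800 = 1.18443.
Starting from p₀ = 0.51200; update p ← p + (dp/dt)·Δt with the new parameters.
step 1: Δp = -0.21540, p = 0.29660
step 2: Δp = -0.04911, p = 0.24749
step 3: Δp = -0.02658, p = 0.22090

0.2209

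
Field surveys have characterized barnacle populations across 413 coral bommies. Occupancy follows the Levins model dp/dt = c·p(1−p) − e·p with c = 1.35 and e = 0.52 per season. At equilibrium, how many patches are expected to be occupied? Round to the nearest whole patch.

p* = 1 − e/c = 1 − 0.52/1.35 = 0.6148.
Expected occupied patches = N × p* = 413 × 0.6148 = 253.92 ≈ 254.

254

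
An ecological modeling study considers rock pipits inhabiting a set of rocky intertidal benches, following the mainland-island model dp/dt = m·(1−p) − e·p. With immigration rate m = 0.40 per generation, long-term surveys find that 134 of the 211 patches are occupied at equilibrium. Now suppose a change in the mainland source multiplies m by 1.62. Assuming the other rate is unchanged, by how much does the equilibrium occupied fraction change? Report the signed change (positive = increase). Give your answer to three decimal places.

0.103

Observed p* = 134/211 = 0.63507.
Balance m(1−p*) = e·p* gives e = m(1−p*)/p* = 0.40×0.36493/0.63507 = 0.22985.
New p* = m/(m+e) = 0.64800/(0.64800+0.22985) = 0.73817.
Δp* = 0.73817 − 0.63507 = +0.10310.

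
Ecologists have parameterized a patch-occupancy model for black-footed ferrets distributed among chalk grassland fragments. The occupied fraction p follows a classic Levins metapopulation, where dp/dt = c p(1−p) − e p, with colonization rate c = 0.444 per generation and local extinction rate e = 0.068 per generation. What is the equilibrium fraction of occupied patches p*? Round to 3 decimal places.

Setting dp/dt = 0 and dividing through by p* gives c·(1−p*) = e.
So p* = 1 − e/c = 1 − 0.068/0.444 = 1 − 0.1532 = 0.8468.

0.847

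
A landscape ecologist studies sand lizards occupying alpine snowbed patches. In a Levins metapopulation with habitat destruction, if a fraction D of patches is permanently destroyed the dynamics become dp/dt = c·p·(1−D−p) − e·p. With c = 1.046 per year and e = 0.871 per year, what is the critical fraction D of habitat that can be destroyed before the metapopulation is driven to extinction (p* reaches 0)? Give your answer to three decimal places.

0.167

The nontrivial equilibrium is p* = (1−D) − e/c; extinction occurs when this hits zero.
So D_crit = 1 − e/c = 1 − 0.871/1.046 = 1 − 0.8327 = 0.1673.
This equals the undisturbed p*, a classic result of Lande's extension.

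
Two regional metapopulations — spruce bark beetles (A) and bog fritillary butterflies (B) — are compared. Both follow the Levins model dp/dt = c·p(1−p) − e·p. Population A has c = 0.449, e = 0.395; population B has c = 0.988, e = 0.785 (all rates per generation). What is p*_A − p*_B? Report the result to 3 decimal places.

A: p*_A = 1 − 0.395/0.449 = 0.1203.
B: p*_B = 1 − 0.785/0.988 = 0.2055.
p*_A − p*_B = 0.1203 − 0.2055 = -0.0852.

-0.085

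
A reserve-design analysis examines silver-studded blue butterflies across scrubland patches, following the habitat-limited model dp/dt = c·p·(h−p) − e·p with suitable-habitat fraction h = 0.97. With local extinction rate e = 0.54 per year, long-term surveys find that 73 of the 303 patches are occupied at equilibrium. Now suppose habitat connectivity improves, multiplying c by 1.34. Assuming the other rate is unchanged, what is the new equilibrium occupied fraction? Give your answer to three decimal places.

Observed p* = 73/303 = 0.24092.
Balance c(h−p*) = e gives c = e/(0.97 − 0.24092) = 0.54/0.72908 = 0.74066.
New p* = 0.97 − e/c = 0.97 − 0.54000/0.99248 = 0.42591.

0.426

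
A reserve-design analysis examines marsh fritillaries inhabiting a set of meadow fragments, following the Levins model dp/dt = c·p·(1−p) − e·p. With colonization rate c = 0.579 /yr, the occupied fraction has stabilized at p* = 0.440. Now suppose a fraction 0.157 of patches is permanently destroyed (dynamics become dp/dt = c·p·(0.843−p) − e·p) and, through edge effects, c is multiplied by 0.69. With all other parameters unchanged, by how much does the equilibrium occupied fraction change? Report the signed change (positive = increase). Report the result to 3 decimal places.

-0.409

Balance c(1−p*) = e gives e = 0.579×(1 − 0.44000) = 0.32424.
New p* = 0.843 − e/c = 0.843 − 0.32424/0.39951 = 0.03141.
Δp* = 0.03141 − 0.44000 = -0.40859.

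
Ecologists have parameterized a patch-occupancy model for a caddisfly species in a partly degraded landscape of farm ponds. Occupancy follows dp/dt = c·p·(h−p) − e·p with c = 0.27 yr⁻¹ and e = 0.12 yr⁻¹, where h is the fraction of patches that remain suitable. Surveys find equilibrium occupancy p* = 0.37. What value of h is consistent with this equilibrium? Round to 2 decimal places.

At equilibrium c(h−p*) = e, so h = p* + e/c.
h = 0.37 + 0.12/0.27 = 0.37 + 0.4444 = 0.8144.

0.81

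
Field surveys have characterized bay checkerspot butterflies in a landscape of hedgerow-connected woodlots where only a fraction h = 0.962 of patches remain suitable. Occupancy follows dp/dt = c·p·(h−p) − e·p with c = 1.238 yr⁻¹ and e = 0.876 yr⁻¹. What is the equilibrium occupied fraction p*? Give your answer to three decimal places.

0.254

Setting dp/dt = 0 and dividing by p* gives c·(h−p*) = e.
So p* = h − e/c = 0.962 − 0.876/1.238 = 0.962 − 0.7076 = 0.2544.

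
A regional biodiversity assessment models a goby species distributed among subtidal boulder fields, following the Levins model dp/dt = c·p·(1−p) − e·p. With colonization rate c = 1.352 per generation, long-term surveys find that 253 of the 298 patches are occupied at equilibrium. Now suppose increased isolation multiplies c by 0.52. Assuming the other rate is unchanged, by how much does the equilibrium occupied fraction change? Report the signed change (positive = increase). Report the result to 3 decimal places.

-0.139

Observed p* = 253/298 = 0.84899.
Balance c(1−p*) = e gives e = 1.352×(1 − 0.84899) = 0.20417.
New p* = 1 − e/c = 1 − 0.20417/0.70304 = 0.70959.
Δp* = 0.70959 − 0.84899 = -0.13940.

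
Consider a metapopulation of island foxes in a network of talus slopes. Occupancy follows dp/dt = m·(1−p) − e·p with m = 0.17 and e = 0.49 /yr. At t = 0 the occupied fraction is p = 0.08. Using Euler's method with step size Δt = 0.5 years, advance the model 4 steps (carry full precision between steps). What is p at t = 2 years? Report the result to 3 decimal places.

0.222

Update rule: p ← p + [m·(1−p) − e·p]·Δt with Δt = 0.5.
step 1: Δp = +0.05860, p = 0.13860
step 2: Δp = +0.03926, p = 0.17786
step 3: Δp = +0.02631, p = 0.20417
step 4: Δp = +0.01762, p = 0.22179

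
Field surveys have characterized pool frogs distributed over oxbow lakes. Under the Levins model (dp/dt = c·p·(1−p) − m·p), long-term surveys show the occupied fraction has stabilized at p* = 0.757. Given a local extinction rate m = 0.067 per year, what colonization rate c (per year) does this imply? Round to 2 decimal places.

0.28

At equilibrium c(1−p*) = m, so c = m/(1−p*).
c = 0.067/(1 − 0.757) = 0.067/0.2430 = 0.2757.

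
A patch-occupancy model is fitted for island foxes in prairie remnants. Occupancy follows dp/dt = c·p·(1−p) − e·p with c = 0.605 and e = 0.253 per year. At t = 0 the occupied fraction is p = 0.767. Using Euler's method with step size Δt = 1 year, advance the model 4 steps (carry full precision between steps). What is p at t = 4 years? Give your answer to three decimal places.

0.604

Update rule: p ← p + [c·p·(1−p) − e·p]·Δt with Δt = 1.
t = 1: p = 0.76700 + (-0.08593) = 0.68107
t = 2: p = 0.68107 + (-0.04090) = 0.64017
t = 3: p = 0.64017 + (-0.02260) = 0.61757
t = 4: p = 0.61757 + (-0.01336) = 0.60421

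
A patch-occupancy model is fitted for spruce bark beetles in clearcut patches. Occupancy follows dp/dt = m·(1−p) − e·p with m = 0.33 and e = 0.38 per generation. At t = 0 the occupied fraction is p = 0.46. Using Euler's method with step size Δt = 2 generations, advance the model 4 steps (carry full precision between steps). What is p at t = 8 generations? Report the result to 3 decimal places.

Update rule: p ← p + [m·(1−p) − e·p]·Δt with Δt = 2.
  1  |  dp/dt·Δt = +0.006800  |  p_1 = 0.466800
  2  |  dp/dt·Δt = -0.002856  |  p_2 = 0.463944
  3  |  dp/dt·Δt = +0.001200  |  p_3 = 0.465144
  4  |  dp/dt·Δt = -0.000504  |  p_4 = 0.464640

0.465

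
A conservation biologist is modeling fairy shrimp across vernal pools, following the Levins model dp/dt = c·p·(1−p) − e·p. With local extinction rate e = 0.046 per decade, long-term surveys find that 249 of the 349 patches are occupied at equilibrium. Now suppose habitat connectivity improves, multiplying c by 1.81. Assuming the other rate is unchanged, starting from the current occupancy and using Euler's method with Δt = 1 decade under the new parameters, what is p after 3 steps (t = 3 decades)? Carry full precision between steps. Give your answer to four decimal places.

0.7796

Observed p* = 249/349 = 0.71347.
Balance c(1−p*) = e gives c = e/(1 − 0.71347) = 0.046/0.28653 = 0.16054.
Starting from p₀ = 0.71347; update p ← p + (dp/dt)·Δt with the new parameters.
  1  |  dp/dt·Δt = +0.026584  |  p_1 = 0.740051
  2  |  dp/dt·Δt = +0.021858  |  p_2 = 0.761908
  3  |  dp/dt·Δt = +0.017664  |  p_3 = 0.779573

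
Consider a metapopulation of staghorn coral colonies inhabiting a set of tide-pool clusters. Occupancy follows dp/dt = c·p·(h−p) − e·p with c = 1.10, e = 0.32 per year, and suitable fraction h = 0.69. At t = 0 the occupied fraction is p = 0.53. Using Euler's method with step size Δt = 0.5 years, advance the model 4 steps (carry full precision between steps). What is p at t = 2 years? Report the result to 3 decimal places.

0.437

Update rule: p ← p + [c·p·(h−p) − e·p]·Δt with Δt = 0.5.
  1  |  dp/dt·Δt = -0.038160  |  p_1 = 0.491840
  2  |  dp/dt·Δt = -0.025090  |  p_2 = 0.466750
  3  |  dp/dt·Δt = -0.017369  |  p_3 = 0.449381
  4  |  dp/dt·Δt = -0.012430  |  p_4 = 0.436952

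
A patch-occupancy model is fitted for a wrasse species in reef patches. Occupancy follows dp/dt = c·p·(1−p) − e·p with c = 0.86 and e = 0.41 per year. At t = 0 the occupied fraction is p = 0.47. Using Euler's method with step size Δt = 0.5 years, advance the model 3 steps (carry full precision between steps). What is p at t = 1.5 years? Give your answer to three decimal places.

Update rule: p ← p + [c·p·(1−p) − e·p]·Δt with Δt = 0.5.
t = 0.5: p = 0.47000 + (+0.01076) = 0.48076
t = 1: p = 0.48076 + (+0.00878) = 0.48955
t = 1.5: p = 0.48955 + (+0.00710) = 0.49664

0.497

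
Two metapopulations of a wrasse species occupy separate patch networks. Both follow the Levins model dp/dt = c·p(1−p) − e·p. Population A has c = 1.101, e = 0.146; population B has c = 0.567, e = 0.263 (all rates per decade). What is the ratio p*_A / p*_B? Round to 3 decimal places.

1.618

A: p*_A = 1 − 0.146/1.101 = 0.8674.
B: p*_B = 1 − 0.263/0.567 = 0.5362.
p*_A / p*_B = 0.8674/0.5362 = 1.6178.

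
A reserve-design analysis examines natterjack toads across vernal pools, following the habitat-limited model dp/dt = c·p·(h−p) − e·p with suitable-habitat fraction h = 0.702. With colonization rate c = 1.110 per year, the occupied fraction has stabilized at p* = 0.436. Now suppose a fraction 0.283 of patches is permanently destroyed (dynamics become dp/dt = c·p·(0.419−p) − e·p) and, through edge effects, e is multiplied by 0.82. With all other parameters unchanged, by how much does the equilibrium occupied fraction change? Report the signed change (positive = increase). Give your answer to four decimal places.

Balance c(h−p*) = e gives e = 1.110×(0.702 − 0.43600) = 0.29526.
New p* = 0.419 − e/c = 0.419 − 0.24211/1.11000 = 0.20088.
Δp* = 0.20088 − 0.43600 = -0.23512.

-0.2351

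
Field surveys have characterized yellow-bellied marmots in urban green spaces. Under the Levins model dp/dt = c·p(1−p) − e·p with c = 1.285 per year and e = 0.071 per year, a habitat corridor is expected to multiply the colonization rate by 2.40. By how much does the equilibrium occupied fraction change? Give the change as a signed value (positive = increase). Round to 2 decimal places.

0.03

Before: p* = 1 − 0.071/1.285 = 0.9447.
After the change, c = 3.084, e = 0.071, so p* = 1 − 0.071/3.084 = 0.9770.
Δp* = 0.9770 − 0.9447 = +0.0322.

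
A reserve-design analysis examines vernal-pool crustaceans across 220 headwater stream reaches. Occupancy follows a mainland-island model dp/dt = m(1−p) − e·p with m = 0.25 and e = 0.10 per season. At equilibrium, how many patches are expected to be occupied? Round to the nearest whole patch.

157

p* = m/(m+e) = 0.25/0.3500 = 0.7143.
Expected occupied patches = N × p* = 220 × 0.7143 = 157.14 ≈ 157.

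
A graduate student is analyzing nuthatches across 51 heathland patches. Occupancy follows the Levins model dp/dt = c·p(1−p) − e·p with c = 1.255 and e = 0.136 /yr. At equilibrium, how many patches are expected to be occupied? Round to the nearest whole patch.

45

p* = 1 − e/c = 1 − 0.136/1.255 = 0.8916.
Expected occupied patches = N × p* = 51 × 0.8916 = 45.47 ≈ 45.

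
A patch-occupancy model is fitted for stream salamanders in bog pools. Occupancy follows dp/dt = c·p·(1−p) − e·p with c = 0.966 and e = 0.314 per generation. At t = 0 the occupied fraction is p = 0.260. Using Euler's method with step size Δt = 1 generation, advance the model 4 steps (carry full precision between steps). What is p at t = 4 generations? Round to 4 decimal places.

0.6254

Update rule: p ← p + [c·p·(1−p) − e·p]·Δt with Δt = 1.
p: 0.26000 → 0.36422  (Δp = +0.10422)
p: 0.36422 → 0.47354  (Δp = +0.10933)
p: 0.47354 → 0.56568  (Δp = +0.09213)
p: 0.56568 → 0.62539  (Δp = +0.05971)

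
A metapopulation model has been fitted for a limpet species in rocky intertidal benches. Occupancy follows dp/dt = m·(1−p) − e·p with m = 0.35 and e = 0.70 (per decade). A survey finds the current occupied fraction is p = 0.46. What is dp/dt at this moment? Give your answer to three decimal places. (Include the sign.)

Colonization term: m·(1−p) = 0.35×0.5400 = 0.18900.
Extinction term: e·p = 0.32200.
dp/dt = 0.18900 − 0.32200 = -0.13300.

-0.133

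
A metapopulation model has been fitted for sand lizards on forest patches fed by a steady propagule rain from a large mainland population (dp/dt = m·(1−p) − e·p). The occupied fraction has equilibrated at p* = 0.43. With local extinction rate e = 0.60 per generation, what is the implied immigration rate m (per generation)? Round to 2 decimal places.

0.45

At equilibrium m(1−p*) = e·p*, so m = e·p*/(1−p*).
m = 0.60 × 0.43 / 0.5700 = 0.2580/0.5700 = 0.4526.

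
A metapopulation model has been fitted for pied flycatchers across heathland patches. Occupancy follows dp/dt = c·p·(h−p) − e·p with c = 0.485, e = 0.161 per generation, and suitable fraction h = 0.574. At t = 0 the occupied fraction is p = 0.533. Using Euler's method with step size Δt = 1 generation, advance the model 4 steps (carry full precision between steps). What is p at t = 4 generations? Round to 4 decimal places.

0.3520

Update rule: p ← p + [c·p·(h−p) − e·p]·Δt with Δt = 1.
step 1: Δp = -0.07521, p = 0.45779
step 2: Δp = -0.04790, p = 0.40988
step 3: Δp = -0.03337, p = 0.37652
step 4: Δp = -0.02456, p = 0.35196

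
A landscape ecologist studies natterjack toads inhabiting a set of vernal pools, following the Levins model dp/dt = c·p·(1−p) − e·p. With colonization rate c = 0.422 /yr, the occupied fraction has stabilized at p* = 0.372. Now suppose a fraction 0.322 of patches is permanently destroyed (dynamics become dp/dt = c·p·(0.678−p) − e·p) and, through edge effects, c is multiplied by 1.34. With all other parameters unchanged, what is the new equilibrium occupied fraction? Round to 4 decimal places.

0.2093

Balance c(1−p*) = e gives e = 0.422×(1 − 0.37200) = 0.26502.
New p* = 0.678 − e/c = 0.678 − 0.26502/0.56548 = 0.20934.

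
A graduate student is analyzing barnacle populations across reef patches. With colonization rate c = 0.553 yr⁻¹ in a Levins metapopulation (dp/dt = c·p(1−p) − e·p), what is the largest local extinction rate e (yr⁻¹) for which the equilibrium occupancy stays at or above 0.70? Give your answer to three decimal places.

0.166

1 − e/c ≥ 0.70 ⇒ e ≤ c(1 − 0.70) = 0.553 × 0.3000.
e_max = 0.1659.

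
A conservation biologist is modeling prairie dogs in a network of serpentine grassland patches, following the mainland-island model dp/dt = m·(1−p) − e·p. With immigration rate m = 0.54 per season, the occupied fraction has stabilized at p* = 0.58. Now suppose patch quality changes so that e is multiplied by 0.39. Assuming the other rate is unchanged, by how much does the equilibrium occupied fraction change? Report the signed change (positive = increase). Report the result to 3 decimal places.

Balance m(1−p*) = e·p* gives e = m(1−p*)/p* = 0.54×0.42000/0.58000 = 0.39103.
New p* = m/(m+e) = 0.54000/(0.54000+0.15250) = 0.77978.
Δp* = 0.77978 − 0.58000 = +0.19978.

0.200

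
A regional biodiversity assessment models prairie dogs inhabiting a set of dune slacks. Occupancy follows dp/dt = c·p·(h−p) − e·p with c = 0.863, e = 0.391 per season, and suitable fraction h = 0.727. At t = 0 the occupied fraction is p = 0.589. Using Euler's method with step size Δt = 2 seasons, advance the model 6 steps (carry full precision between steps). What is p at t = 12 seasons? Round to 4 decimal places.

Update rule: p ← p + [c·p·(h−p) − e·p]·Δt with Δt = 2.
p: 0.58900 → 0.26869  (Δp = -0.32031)
p: 0.26869 → 0.27112  (Δp = +0.00243)
p: 0.27112 → 0.27244  (Δp = +0.00131)
p: 0.27244 → 0.27314  (Δp = +0.00070)
p: 0.27314 → 0.27351  (Δp = +0.00037)
p: 0.27351 → 0.27371  (Δp = +0.00020)

0.2737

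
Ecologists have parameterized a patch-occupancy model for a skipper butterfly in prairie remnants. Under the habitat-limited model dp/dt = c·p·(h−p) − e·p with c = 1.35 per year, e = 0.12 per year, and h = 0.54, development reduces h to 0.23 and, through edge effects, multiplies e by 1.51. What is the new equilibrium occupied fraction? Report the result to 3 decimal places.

Before: p* = h − e/c = 0.54 − 0.12/1.35 = 0.54 − 0.0889 = 0.4511.
After: c = 1.35, e = 0.1812, h = 0.23; p* = 0.23 − 0.1812/1.35 = 0.0958.

0.096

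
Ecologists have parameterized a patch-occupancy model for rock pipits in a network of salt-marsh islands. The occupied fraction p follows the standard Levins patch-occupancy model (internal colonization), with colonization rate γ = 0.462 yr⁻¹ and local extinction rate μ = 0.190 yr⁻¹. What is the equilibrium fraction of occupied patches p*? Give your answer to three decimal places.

At equilibrium, colonization balances extinction: γ·p*·(1−p*) = μ·p*.
So p* = 1 − μ/γ = 1 − 0.190/0.462 = 1 − 0.4113 = 0.5887.

0.589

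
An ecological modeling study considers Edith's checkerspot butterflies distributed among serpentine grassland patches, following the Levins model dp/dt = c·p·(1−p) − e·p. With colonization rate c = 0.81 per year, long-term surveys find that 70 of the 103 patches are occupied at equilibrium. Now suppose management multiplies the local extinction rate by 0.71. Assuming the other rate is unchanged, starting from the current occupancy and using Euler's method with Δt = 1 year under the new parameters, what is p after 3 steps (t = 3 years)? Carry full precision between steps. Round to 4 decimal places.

0.7659

Observed p* = 70/103 = 0.67961.
Balance c(1−p*) = e gives e = 0.81×(1 − 0.67961) = 0.25951.
Starting from p₀ = 0.67961; update p ← p + (dp/dt)·Δt with the new parameters.
step 1: Δp = +0.05115, p = 0.73076
step 2: Δp = +0.02472, p = 0.75548
step 3: Δp = +0.01043, p = 0.76591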